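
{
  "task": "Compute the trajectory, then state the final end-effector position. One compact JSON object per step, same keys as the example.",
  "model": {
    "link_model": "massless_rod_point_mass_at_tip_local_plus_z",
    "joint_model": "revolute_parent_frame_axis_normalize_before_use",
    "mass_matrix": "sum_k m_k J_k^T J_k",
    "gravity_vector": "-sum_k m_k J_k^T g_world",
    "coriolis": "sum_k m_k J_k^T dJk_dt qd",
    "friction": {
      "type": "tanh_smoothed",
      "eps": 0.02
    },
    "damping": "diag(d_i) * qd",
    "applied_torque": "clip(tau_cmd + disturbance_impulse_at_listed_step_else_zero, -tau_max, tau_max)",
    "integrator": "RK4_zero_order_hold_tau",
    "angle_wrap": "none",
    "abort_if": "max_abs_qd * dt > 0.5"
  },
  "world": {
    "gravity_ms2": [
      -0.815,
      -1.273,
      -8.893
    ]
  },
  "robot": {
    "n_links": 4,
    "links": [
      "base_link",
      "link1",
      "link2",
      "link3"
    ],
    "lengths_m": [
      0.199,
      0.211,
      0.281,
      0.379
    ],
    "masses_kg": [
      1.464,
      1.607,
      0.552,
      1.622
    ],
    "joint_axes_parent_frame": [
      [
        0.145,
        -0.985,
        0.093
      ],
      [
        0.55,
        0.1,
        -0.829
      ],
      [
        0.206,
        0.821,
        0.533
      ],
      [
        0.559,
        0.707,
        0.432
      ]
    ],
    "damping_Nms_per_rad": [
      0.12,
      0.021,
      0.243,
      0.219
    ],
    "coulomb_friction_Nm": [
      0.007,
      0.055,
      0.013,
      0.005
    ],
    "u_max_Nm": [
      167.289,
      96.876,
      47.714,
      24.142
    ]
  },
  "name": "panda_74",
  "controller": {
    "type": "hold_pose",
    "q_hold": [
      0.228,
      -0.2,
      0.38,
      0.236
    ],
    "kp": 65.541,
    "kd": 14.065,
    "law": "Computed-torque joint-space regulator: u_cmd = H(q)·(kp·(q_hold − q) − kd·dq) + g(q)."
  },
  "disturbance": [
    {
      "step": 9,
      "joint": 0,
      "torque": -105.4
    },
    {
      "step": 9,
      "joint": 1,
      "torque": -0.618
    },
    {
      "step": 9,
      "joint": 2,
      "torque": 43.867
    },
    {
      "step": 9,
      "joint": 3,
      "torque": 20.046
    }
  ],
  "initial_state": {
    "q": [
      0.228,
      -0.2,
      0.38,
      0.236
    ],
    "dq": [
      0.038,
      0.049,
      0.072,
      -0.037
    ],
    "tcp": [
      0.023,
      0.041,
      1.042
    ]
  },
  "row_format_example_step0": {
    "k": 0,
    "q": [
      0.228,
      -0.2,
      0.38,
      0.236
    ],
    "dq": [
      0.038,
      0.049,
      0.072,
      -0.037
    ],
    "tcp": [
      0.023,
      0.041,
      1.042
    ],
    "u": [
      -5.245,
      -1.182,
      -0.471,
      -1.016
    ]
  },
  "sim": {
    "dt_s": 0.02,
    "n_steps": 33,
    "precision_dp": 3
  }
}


{"k":1,"q":[0.229,-0.199,0.381,0.236],"dq":[0.022,0.027,0.021,0.014],"tcp":[0.023,0.04,1.042],"u":[-5.173,-1.085,-0.49,-1.013]}
{"k":2,"q":[0.229,-0.199,0.381,0.236],"dq":[0.013,0.016,0.005,0.02],"tcp":[0.023,0.04,1.042],"u":[-5.112,-1.006,-0.509,-1.009]}
{"k":3,"q":[0.229,-0.199,0.381,0.237],"dq":[0.008,0.009,0.001,0.014],"tcp":[0.023,0.04,1.042],"u":[-5.061,-0.942,-0.526,-1.006]}
{"k":4,"q":[0.229,-0.198,0.381,0.237],"dq":[0.004,0.004,0.0,0.008],"tcp":[0.023,0.04,1.042],"u":[-5.018,-0.893,-0.541,-1.003]}
{"k":5,"q":[0.229,-0.198,0.381,0.237],"dq":[0.001,0.001,-0.001,0.003],"tcp":[0.023,0.04,1.042],"u":[-4.983,-0.855,-0.553,-1.001]}
{"k":6,"q":[0.229,-0.198,0.381,0.237],"dq":[-0.001,-0.001,-0.001,-0.0],"tcp":[0.023,0.04,1.042],"u":[-4.955,-0.826,-0.563,-1.0]}
{"k":7,"q":[0.229,-0.198,0.381,0.237],"dq":[-0.002,-0.002,-0.001,-0.003],"tcp":[0.023,0.04,1.042],"u":[-4.931,-0.804,-0.572,-1.0]}
{"k":8,"q":[0.229,-0.198,0.381,0.237],"dq":[-0.003,-0.003,-0.001,-0.004],"tcp":[0.023,0.04,1.042],"u":[-4.913,-0.787,-0.578,-0.999]}
{"k":9,"q":[0.229,-0.199,0.381,0.237],"dq":[-0.003,-0.004,-0.001,-0.005],"tcp":[0.023,0.04,1.042],"u":[-110.297,-1.392,43.283,19.047]}
{"k":10,"q":[0.218,-0.199,0.381,0.227],"dq":[-1.136,-0.021,-0.078,-0.889],"tcp":[0.031,0.042,1.042],"u":[26.401,-0.591,-13.56,-6.929]}
{"k":11,"q":[0.198,-0.199,0.378,0.214],"dq":[-0.818,-0.037,-0.154,-0.499],"tcp":[0.046,0.046,1.043],"u":[20.506,-0.645,-11.013,-5.752]}
{"k":12,"q":[0.185,-0.2,0.375,0.206],"dq":[-0.552,-0.033,-0.137,-0.284],"tcp":[0.056,0.049,1.043],"u":[15.522,-0.68,-8.895,-4.767]}
{"k":13,"q":[0.176,-0.201,0.373,0.202],"dq":[-0.338,-0.024,-0.094,-0.154],"tcp":[0.062,0.051,1.043],"u":[11.335,-0.704,-7.133,-3.947]}
{"k":14,"q":[0.171,-0.201,0.371,0.2],"dq":[-0.172,-0.014,-0.05,-0.07],"tcp":[0.066,0.052,1.043],"u":[7.838,-0.718,-5.672,-3.267]}
{"k":15,"q":[0.168,-0.201,0.371,0.199],"dq":[-0.046,-0.007,-0.014,-0.012],"tcp":[0.067,0.053,1.043],"u":[4.941,-0.725,-4.466,-2.707]}
{"k":16,"q":[0.168,-0.201,0.371,0.199],"dq":[0.046,-0.001,0.009,0.03],"tcp":[0.067,0.053,1.043],"u":[2.56,-0.726,-3.477,-2.247]}
{"k":17,"q":[0.17,-0.201,0.371,0.2],"dq":[0.11,0.002,0.021,0.061],"tcp":[0.066,0.052,1.043],"u":[0.621,-0.723,-2.671,-1.873]}
{"k":18,"q":[0.173,-0.201,0.371,0.201],"dq":[0.154,0.005,0.028,0.082],"tcp":[0.064,0.052,1.043],"u":[-0.943,-0.719,-2.023,-1.573]}
{"k":19,"q":[0.176,-0.201,0.372,0.203],"dq":[0.181,0.007,0.032,0.093],"tcp":[0.062,0.051,1.043],"u":[-2.193,-0.715,-1.508,-1.336]}
{"k":20,"q":[0.18,-0.201,0.373,0.205],"dq":[0.196,0.008,0.034,0.099],"tcp":[0.059,0.05,1.043],"u":[-3.178,-0.711,-1.105,-1.151]}
{"k":21,"q":[0.184,-0.201,0.373,0.207],"dq":[0.202,0.008,0.035,0.1],"tcp":[0.056,0.05,1.043],"u":[-3.944,-0.707,-0.794,-1.009]}
{"k":22,"q":[0.188,-0.201,0.374,0.209],"dq":[0.201,0.008,0.034,0.099],"tcp":[0.053,0.049,1.043],"u":[-4.529,-0.705,-0.56,-0.903]}
{"k":23,"q":[0.192,-0.201,0.375,0.211],"dq":[0.195,0.008,0.033,0.095],"tcp":[0.05,0.048,1.043],"u":[-4.965,-0.703,-0.389,-0.827]}
{"k":24,"q":[0.196,-0.2,0.375,0.213],"dq":[0.186,0.008,0.031,0.091],"tcp":[0.047,0.047,1.043],"u":[-5.282,-0.702,-0.268,-0.774]}
{"k":25,"q":[0.199,-0.2,0.376,0.215],"dq":[0.174,0.007,0.029,0.086],"tcp":[0.044,0.047,1.043],"u":[-5.502,-0.702,-0.187,-0.74]}
{"k":26,"q":[0.203,-0.2,0.376,0.216],"dq":[0.161,0.007,0.026,0.08],"tcp":[0.041,0.046,1.043],"u":[-5.646,-0.703,-0.138,-0.722]}
{"k":27,"q":[0.206,-0.2,0.377,0.218],"dq":[0.148,0.006,0.024,0.074],"tcp":[0.039,0.045,1.043],"u":[-5.73,-0.704,-0.113,-0.714]}
{"k":28,"q":[0.208,-0.2,0.377,0.219],"dq":[0.134,0.005,0.022,0.069],"tcp":[0.037,0.045,1.043],"u":[-5.768,-0.706,-0.107,-0.715]}
{"k":29,"q":[0.211,-0.2,0.378,0.22],"dq":[0.121,0.005,0.02,0.063],"tcp":[0.035,0.044,1.043],"u":[-5.772,-0.708,-0.116,-0.723]}
{"k":30,"q":[0.213,-0.2,0.378,0.222],"dq":[0.108,0.004,0.018,0.057],"tcp":[0.033,0.044,1.043],"u":[-5.75,-0.71,-0.134,-0.735]}
{"k":31,"q":[0.215,-0.2,0.379,0.223],"dq":[0.096,0.003,0.016,0.052],"tcp":[0.031,0.043,1.043],"u":[-5.71,-0.712,-0.159,-0.75]}
{"k":32,"q":[0.217,-0.199,0.379,0.224],"dq":[0.084,0.003,0.015,0.047],"tcp":[0.03,0.043,1.043],"u":[-5.658,-0.715,-0.189,-0.767]}
{"k":33,"q":[0.219,-0.199,0.379,0.225],"dq":[0.074,0.002,0.013,0.043],"tcp":[0.029,0.043,1.043]}
{"summary": "final tcp position (m): 0.029 0.043 1.043"}


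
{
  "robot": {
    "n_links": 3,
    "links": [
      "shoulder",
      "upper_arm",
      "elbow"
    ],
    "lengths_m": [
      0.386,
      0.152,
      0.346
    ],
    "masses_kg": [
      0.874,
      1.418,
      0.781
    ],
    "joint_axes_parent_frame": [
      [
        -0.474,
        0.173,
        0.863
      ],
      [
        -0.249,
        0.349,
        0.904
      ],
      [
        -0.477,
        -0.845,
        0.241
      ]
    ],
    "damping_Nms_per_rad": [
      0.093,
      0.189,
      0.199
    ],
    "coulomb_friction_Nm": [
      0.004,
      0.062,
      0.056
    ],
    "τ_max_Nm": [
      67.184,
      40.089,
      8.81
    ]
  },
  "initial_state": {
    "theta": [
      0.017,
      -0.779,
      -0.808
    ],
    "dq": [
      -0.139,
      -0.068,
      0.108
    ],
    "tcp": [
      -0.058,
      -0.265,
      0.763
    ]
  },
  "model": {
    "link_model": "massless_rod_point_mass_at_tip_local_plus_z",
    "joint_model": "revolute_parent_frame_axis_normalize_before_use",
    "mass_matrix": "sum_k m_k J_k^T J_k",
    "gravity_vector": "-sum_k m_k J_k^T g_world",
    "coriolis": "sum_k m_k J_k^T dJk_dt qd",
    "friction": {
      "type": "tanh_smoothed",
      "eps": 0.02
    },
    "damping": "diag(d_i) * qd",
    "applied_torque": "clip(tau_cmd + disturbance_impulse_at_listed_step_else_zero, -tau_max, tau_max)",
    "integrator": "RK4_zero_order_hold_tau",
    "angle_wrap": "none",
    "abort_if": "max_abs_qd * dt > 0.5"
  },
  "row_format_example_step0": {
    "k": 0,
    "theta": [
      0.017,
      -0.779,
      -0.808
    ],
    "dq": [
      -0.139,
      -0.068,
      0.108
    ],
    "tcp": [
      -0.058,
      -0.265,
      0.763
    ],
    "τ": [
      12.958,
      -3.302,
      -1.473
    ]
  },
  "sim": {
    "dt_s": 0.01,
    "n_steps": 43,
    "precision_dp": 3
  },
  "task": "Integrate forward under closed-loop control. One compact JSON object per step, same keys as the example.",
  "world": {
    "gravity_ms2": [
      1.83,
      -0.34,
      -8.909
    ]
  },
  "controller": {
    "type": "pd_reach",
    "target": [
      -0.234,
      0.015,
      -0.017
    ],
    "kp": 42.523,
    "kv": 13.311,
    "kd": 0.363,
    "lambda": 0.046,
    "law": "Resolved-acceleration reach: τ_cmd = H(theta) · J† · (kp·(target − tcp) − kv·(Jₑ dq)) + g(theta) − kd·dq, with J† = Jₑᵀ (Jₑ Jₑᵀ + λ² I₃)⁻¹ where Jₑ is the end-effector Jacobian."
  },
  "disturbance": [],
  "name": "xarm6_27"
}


{"k":1,"theta":[0.023,-0.789,-0.814],"dq":[1.305,-1.942,-1.195],"tcp":[-0.059,-0.265,0.762],"\u03c4":[11.011,-2.268,-0.628]}
{"k":2,"theta":[0.041,-0.815,-0.83],"dq":[2.392,-3.262,-2.119],"tcp":[-0.06,-0.264,0.758],"\u03c4":[9.085,-1.661,-0.091]}
{"k":3,"theta":[0.069,-0.852,-0.855],"dq":[3.196,-4.146,-2.755],"tcp":[-0.062,-0.262,0.752],"\u03c4":[7.256,-1.337,0.245]}
{"k":4,"theta":[0.104,-0.897,-0.884],"dq":[3.779,-4.707,-3.175],"tcp":[-0.064,-0.259,0.745],"\u03c4":[5.588,-1.187,0.453]}
{"k":5,"theta":[0.144,-0.946,-0.917],"dq":[4.194,-5.04,-3.437],"tcp":[-0.065,-0.255,0.737],"\u03c4":[4.119,-1.135,0.583]}
{"k":6,"theta":[0.188,-0.997,-0.953],"dq":[4.48,-5.215,-3.586],"tcp":[-0.066,-0.251,0.729],"\u03c4":[2.862,-1.129,0.67]}
{"k":7,"theta":[0.233,-1.049,-0.989],"dq":[4.669,-5.286,-3.656],"tcp":[-0.068,-0.246,0.719],"\u03c4":[1.811,-1.139,0.735]}
{"k":8,"theta":[0.281,-1.102,-1.025],"dq":[4.786,-5.287,-3.67],"tcp":[-0.069,-0.241,0.709],"\u03c4":[0.951,-1.146,0.792]}
{"k":9,"theta":[0.329,-1.155,-1.062],"dq":[4.847,-5.245,-3.646],"tcp":[-0.07,-0.236,0.699],"\u03c4":[0.259,-1.14,0.848]}
{"k":10,"theta":[0.377,-1.207,-1.098],"dq":[4.867,-5.175,-3.597],"tcp":[-0.071,-0.23,0.689],"\u03c4":[-0.289,-1.117,0.908]}
{"k":11,"theta":[0.426,-1.258,-1.134],"dq":[4.855,-5.088,-3.532],"tcp":[-0.072,-0.225,0.678],"\u03c4":[-0.715,-1.076,0.973]}
{"k":12,"theta":[0.474,-1.309,-1.169],"dq":[4.819,-4.994,-3.456],"tcp":[-0.073,-0.219,0.667],"\u03c4":[-1.039,-1.017,1.043]}
{"k":13,"theta":[0.522,-1.358,-1.203],"dq":[4.766,-4.895,-3.375],"tcp":[-0.074,-0.213,0.655],"\u03c4":[-1.281,-0.943,1.118]}
{"k":14,"theta":[0.569,-1.406,-1.236],"dq":[4.699,-4.796,-3.291],"tcp":[-0.075,-0.208,0.644],"\u03c4":[-1.455,-0.856,1.196]}
{"k":15,"theta":[0.616,-1.454,-1.269],"dq":[4.621,-4.698,-3.206],"tcp":[-0.076,-0.202,0.632],"\u03c4":[-1.575,-0.757,1.276]}
{"k":16,"theta":[0.662,-1.5,-1.3],"dq":[4.537,-4.603,-3.121],"tcp":[-0.077,-0.196,0.62],"\u03c4":[-1.653,-0.65,1.357]}
{"k":17,"theta":[0.707,-1.546,-1.331],"dq":[4.447,-4.51,-3.038],"tcp":[-0.078,-0.191,0.609],"\u03c4":[-1.697,-0.537,1.438]}
{"k":18,"theta":[0.751,-1.591,-1.361],"dq":[4.354,-4.421,-2.956],"tcp":[-0.08,-0.186,0.597],"\u03c4":[-1.715,-0.419,1.518]}
{"k":19,"theta":[0.794,-1.634,-1.39],"dq":[4.258,-4.335,-2.877],"tcp":[-0.081,-0.181,0.585],"\u03c4":[-1.712,-0.299,1.596]}
{"k":20,"theta":[0.836,-1.677,-1.419],"dq":[4.161,-4.253,-2.8],"tcp":[-0.083,-0.176,0.573],"\u03c4":[-1.695,-0.179,1.671]}
{"k":21,"theta":[0.877,-1.719,-1.446],"dq":[4.063,-4.173,-2.725],"tcp":[-0.084,-0.171,0.561],"\u03c4":[-1.666,-0.059,1.743]}
{"k":22,"theta":[0.917,-1.761,-1.473],"dq":[3.965,-4.097,-2.652],"tcp":[-0.086,-0.167,0.549],"\u03c4":[-1.63,0.06,1.811]}
{"k":23,"theta":[0.956,-1.801,-1.499],"dq":[3.868,-4.023,-2.582],"tcp":[-0.088,-0.162,0.537],"\u03c4":[-1.588,0.176,1.875]}
{"k":24,"theta":[0.994,-1.841,-1.525],"dq":[3.771,-3.952,-2.514],"tcp":[-0.09,-0.158,0.525],"\u03c4":[-1.543,0.288,1.935]}
{"k":25,"theta":[1.032,-1.88,-1.55],"dq":[3.676,-3.883,-2.448],"tcp":[-0.092,-0.154,0.513],"\u03c4":[-1.496,0.396,1.99]}
{"k":26,"theta":[1.068,-1.919,-1.574],"dq":[3.583,-3.816,-2.385],"tcp":[-0.093,-0.15,0.502],"\u03c4":[-1.449,0.5,2.041]}
{"k":27,"theta":[1.103,-1.957,-1.597],"dq":[3.491,-3.75,-2.323],"tcp":[-0.095,-0.147,0.49],"\u03c4":[-1.402,0.6,2.087]}
{"k":28,"theta":[1.138,-1.994,-1.62],"dq":[3.401,-3.687,-2.262],"tcp":[-0.097,-0.143,0.478],"\u03c4":[-1.357,0.694,2.129]}
{"k":29,"theta":[1.171,-2.03,-1.642],"dq":[3.313,-3.624,-2.204],"tcp":[-0.099,-0.139,0.467],"\u03c4":[-1.313,0.783,2.167]}
{"k":30,"theta":[1.204,-2.066,-1.664],"dq":[3.228,-3.563,-2.147],"tcp":[-0.101,-0.136,0.455],"\u03c4":[-1.273,0.868,2.2]}
{"k":31,"theta":[1.236,-2.102,-1.685],"dq":[3.144,-3.503,-2.091],"tcp":[-0.103,-0.133,0.444],"\u03c4":[-1.236,0.947,2.229]}
{"k":32,"theta":[1.267,-2.136,-1.706],"dq":[3.062,-3.443,-2.037],"tcp":[-0.105,-0.129,0.433],"\u03c4":[-1.203,1.021,2.254]}
{"k":33,"theta":[1.297,-2.171,-1.726],"dq":[2.982,-3.384,-1.985],"tcp":[-0.108,-0.126,0.422],"\u03c4":[-1.173,1.09,2.275]}
{"k":34,"theta":[1.327,-2.204,-1.746],"dq":[2.904,-3.325,-1.933],"tcp":[-0.11,-0.123,0.411],"\u03c4":[-1.149,1.155,2.292]}
{"k":35,"theta":[1.355,-2.237,-1.765],"dq":[2.827,-3.267,-1.884],"tcp":[-0.112,-0.12,0.401],"\u03c4":[-1.13,1.216,2.306]}
{"k":36,"theta":[1.383,-2.269,-1.783],"dq":[2.75,-3.208,-1.835],"tcp":[-0.114,-0.117,0.39],"\u03c4":[-1.118,1.273,2.317]}
{"k":37,"theta":[1.41,-2.301,-1.802],"dq":[2.674,-3.148,-1.788],"tcp":[-0.116,-0.114,0.38],"\u03c4":[-1.112,1.326,2.325]}
{"k":38,"theta":[1.437,-2.332,-1.819],"dq":[2.598,-3.088,-1.742],"tcp":[-0.118,-0.112,0.37],"\u03c4":[-1.115,1.376,2.33]}
{"k":39,"theta":[1.462,-2.363,-1.836],"dq":[2.52,-3.027,-1.698],"tcp":[-0.12,-0.109,0.36],"\u03c4":[-1.126,1.424,2.332]}
{"k":40,"theta":[1.487,-2.393,-1.853],"dq":[2.44,-2.964,-1.655],"tcp":[-0.122,-0.106,0.35],"\u03c4":[-1.147,1.469,2.331]}
{"k":41,"theta":[1.511,-2.422,-1.869],"dq":[2.356,-2.9,-1.614],"tcp":[-0.123,-0.103,0.341],"\u03c4":[-1.18,1.512,2.329]}
{"k":42,"theta":[1.534,-2.451,-1.885],"dq":[2.268,-2.833,-1.575],"tcp":[-0.125,-0.101,0.332],"\u03c4":[-1.223,1.553,2.324]}
{"k":43,"theta":[1.556,-2.479,-1.901],"dq":[2.173,-2.763,-1.537],"tcp":[-0.127,-0.098,0.322]}


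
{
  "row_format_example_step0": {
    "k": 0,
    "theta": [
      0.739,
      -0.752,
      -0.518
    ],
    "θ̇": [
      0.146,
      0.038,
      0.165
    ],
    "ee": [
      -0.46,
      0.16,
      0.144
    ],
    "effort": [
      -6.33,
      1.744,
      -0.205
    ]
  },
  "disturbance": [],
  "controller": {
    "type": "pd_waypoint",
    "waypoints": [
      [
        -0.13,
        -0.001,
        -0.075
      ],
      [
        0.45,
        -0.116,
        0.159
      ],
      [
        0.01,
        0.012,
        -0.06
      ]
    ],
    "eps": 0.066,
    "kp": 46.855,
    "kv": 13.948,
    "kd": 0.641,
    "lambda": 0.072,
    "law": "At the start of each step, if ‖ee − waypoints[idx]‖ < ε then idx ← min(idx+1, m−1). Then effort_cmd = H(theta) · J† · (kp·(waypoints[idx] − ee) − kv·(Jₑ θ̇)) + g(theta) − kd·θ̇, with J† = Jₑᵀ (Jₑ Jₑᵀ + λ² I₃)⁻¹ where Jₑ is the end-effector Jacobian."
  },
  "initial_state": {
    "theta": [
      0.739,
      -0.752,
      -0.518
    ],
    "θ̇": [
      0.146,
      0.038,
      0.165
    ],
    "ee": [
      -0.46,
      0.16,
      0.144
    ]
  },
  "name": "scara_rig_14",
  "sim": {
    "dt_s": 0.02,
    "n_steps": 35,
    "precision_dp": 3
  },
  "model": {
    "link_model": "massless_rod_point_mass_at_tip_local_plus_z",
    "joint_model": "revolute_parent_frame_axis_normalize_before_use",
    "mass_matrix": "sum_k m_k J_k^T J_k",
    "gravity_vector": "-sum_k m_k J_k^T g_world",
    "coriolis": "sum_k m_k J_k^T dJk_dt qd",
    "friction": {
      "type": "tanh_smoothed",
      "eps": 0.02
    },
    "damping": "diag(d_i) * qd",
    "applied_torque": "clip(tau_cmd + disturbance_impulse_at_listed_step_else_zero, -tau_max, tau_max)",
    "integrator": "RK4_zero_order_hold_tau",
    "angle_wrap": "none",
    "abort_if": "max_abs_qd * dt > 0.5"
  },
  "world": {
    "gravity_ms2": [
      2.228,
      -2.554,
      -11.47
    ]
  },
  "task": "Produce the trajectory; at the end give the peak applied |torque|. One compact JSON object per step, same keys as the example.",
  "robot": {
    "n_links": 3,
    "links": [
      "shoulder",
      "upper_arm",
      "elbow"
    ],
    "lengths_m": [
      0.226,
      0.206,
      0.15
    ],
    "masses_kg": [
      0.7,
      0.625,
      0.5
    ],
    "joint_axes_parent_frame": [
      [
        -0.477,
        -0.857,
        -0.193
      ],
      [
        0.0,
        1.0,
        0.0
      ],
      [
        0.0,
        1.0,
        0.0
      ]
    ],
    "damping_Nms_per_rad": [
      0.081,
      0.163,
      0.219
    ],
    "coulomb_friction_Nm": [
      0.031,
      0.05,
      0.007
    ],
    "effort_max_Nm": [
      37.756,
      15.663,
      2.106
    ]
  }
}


{"k":1,"theta":[0.737,-0.756,-0.533],"\u03b8\u0307":[-0.311,-0.513,-1.299],"ee":[-0.459,0.159,0.142],"effort":[-5.906,2.632,0.959]}
{"k":2,"theta":[0.728,-0.779,-0.535],"\u03b8\u0307":[-0.641,-1.59,0.52],"ee":[-0.458,0.155,0.139],"effort":[-5.271,3.243,-0.23]}
{"k":3,"theta":[0.717,-0.795,-0.57],"\u03b8\u0307":[-0.465,-0.386,-2.966],"ee":[-0.455,0.15,0.134],"effort":[-5.604,2.839,2.106]}
{"k":4,"theta":[0.702,-0.832,-0.552],"\u03b8\u0307":[-0.921,-2.733,3.053],"ee":[-0.454,0.145,0.131],"effort":[-4.584,3.756,-1.942]}
{"k":5,"theta":[0.694,-0.835,-0.627],"\u03b8\u0307":[-0.116,1.28,-7.404],"ee":[-0.448,0.139,0.124],"effort":[-5.974,2.176,2.106]}
{"k":6,"theta":[0.68,-0.862,-0.651],"\u03b8\u0307":[-1.06,-2.875,2.302],"ee":[-0.445,0.134,0.119],"effort":[-4.394,4.116,-1.39]}
{"k":7,"theta":[0.669,-0.874,-0.715],"\u03b8\u0307":[-0.213,0.709,-6.272],"ee":[-0.439,0.128,0.112],"effort":[-5.367,2.424,2.106]}
{"k":8,"theta":[0.655,-0.904,-0.733],"\u03b8\u0307":[-1.013,-2.793,2.208],"ee":[-0.435,0.122,0.107],"effort":[-4.293,4.066,-1.36]}
{"k":9,"theta":[0.645,-0.917,-0.791],"\u03b8\u0307":[-0.158,0.608,-5.917],"ee":[-0.428,0.116,0.1],"effort":[-5.023,2.398,2.106]}
{"k":10,"theta":[0.632,-0.946,-0.809],"\u03b8\u0307":[-0.958,-2.742,2.222],"ee":[-0.424,0.111,0.095],"effort":[-4.22,4.034,-1.4]}
{"k":11,"theta":[0.623,-0.96,-0.863],"\u03b8\u0307":[-0.083,0.569,-5.718],"ee":[-0.417,0.106,0.089],"effort":[-4.757,2.362,2.106]}
{"k":12,"theta":[0.612,-0.989,-0.88],"\u03b8\u0307":[-0.898,-2.688,2.219],"ee":[-0.412,0.101,0.083],"effort":[-4.171,4.011,-1.425]}
{"k":13,"theta":[0.604,-1.003,-0.93],"\u03b8\u0307":[-0.001,0.538,-5.517],"ee":[-0.405,0.097,0.077],"effort":[-4.53,2.327,2.106]}
{"k":14,"theta":[0.594,-1.031,-0.947],"\u03b8\u0307":[-0.833,-2.629,2.235],"ee":[-0.399,0.092,0.072],"effort":[-4.14,3.98,-1.465]}
{"k":15,"theta":[0.588,-1.046,-0.993],"\u03b8\u0307":[0.073,0.49,-5.295],"ee":[-0.392,0.089,0.066],"effort":[-4.333,2.313,2.106]}
{"k":16,"theta":[0.58,-1.073,-1.008],"\u03b8\u0307":[-0.765,-2.565,2.257],"ee":[-0.387,0.085,0.061],"effort":[-4.123,3.945,-1.51]}
{"k":17,"theta":[0.575,-1.088,-1.051],"\u03b8\u0307":[0.143,0.444,-5.077],"ee":[-0.379,0.081,0.055],"effort":[-4.162,2.303,2.106]}
{"k":18,"theta":[0.568,-1.114,-1.065],"\u03b8\u0307":[-0.697,-2.498,2.292],"ee":[-0.374,0.078,0.05],"effort":[-4.119,3.904,-1.565]}
{"k":19,"theta":[0.564,-1.13,-1.104],"\u03b8\u0307":[0.209,0.406,-4.877],"ee":[-0.367,0.074,0.044],"effort":[-4.011,2.29,2.106]}
{"k":20,"theta":[0.559,-1.155,-1.116],"\u03b8\u0307":[-0.631,-2.429,2.337],"ee":[-0.361,0.071,0.039],"effort":[-4.123,3.859,-1.628]}
{"k":21,"theta":[0.557,-1.171,-1.152],"\u03b8\u0307":[0.267,0.373,-4.692],"ee":[-0.354,0.068,0.034],"effort":[-3.872,2.275,2.106]}
{"k":22,"theta":[0.552,-1.196,-1.163],"\u03b8\u0307":[-0.57,-2.359,2.389],"ee":[-0.348,0.066,0.029],"effort":[-4.13,3.808,-1.698]}
{"k":23,"theta":[0.551,-1.211,-1.196],"\u03b8\u0307":[0.323,0.352,-4.528],"ee":[-0.341,0.063,0.025],"effort":[-3.75,2.253,2.106]}
{"k":24,"theta":[0.548,-1.235,-1.206],"\u03b8\u0307":[-0.513,-2.288,2.447],"ee":[-0.336,0.061,0.02],"effort":[-4.143,3.753,-1.772]}
{"k":25,"theta":[0.548,-1.25,-1.236],"\u03b8\u0307":[0.372,0.339,-4.381],"ee":[-0.329,0.059,0.016],"effort":[-3.638,2.226,2.106]}
{"k":26,"theta":[0.545,-1.273,-1.244],"\u03b8\u0307":[-0.464,-2.221,2.511],"ee":[-0.324,0.056,0.011],"effort":[-4.153,3.696,-1.851]}
{"k":27,"theta":[0.546,-1.288,-1.272],"\u03b8\u0307":[0.414,0.333,-4.253],"ee":[-0.317,0.054,0.007],"effort":[-3.53,2.193,2.106]}
{"k":28,"theta":[0.545,-1.31,-1.278],"\u03b8\u0307":[-0.418,-2.15,2.57],"ee":[-0.312,0.052,0.003],"effort":[-4.168,3.634,-1.927]}
{"k":29,"theta":[0.546,-1.325,-1.304],"\u03b8\u0307":[0.449,0.328,-4.128],"ee":[-0.306,0.051,-0.0],"effort":[-3.433,2.158,2.106]}
{"k":30,"theta":[0.546,-1.346,-1.309],"\u03b8\u0307":[-0.376,-2.079,2.633],"ee":[-0.301,0.049,-0.004],"effort":[-4.186,3.569,-2.005]}
{"k":31,"theta":[0.548,-1.36,-1.333],"\u03b8\u0307":[0.477,0.329,-4.017],"ee":[-0.294,0.047,-0.008],"effort":[-3.34,2.12,2.106]}
{"k":32,"theta":[0.548,-1.38,-1.336],"\u03b8\u0307":[-0.34,-2.01,2.692],"ee":[-0.29,0.046,-0.011],"effort":[-4.203,3.502,-2.08]}
{"k":33,"theta":[0.551,-1.393,-1.358],"\u03b8\u0307":[0.497,0.331,-3.914],"ee":[-0.284,0.044,-0.014],"effort":[-3.252,2.079,2.106]}
{"k":34,"theta":[0.552,-1.413,-1.36],"\u03b8\u0307":[-0.31,-1.942,2.75],"ee":[-0.28,0.043,-0.018],"effort":[-4.218,3.434,-2.106]}
{"k":35,"theta":[0.555,-1.426,-1.379],"\u03b8\u0307":[0.501,0.31,-3.723],"ee":[-0.274,0.042,-0.02]}
{"summary": "max |effort| (N\u00b7m): 6.330"}


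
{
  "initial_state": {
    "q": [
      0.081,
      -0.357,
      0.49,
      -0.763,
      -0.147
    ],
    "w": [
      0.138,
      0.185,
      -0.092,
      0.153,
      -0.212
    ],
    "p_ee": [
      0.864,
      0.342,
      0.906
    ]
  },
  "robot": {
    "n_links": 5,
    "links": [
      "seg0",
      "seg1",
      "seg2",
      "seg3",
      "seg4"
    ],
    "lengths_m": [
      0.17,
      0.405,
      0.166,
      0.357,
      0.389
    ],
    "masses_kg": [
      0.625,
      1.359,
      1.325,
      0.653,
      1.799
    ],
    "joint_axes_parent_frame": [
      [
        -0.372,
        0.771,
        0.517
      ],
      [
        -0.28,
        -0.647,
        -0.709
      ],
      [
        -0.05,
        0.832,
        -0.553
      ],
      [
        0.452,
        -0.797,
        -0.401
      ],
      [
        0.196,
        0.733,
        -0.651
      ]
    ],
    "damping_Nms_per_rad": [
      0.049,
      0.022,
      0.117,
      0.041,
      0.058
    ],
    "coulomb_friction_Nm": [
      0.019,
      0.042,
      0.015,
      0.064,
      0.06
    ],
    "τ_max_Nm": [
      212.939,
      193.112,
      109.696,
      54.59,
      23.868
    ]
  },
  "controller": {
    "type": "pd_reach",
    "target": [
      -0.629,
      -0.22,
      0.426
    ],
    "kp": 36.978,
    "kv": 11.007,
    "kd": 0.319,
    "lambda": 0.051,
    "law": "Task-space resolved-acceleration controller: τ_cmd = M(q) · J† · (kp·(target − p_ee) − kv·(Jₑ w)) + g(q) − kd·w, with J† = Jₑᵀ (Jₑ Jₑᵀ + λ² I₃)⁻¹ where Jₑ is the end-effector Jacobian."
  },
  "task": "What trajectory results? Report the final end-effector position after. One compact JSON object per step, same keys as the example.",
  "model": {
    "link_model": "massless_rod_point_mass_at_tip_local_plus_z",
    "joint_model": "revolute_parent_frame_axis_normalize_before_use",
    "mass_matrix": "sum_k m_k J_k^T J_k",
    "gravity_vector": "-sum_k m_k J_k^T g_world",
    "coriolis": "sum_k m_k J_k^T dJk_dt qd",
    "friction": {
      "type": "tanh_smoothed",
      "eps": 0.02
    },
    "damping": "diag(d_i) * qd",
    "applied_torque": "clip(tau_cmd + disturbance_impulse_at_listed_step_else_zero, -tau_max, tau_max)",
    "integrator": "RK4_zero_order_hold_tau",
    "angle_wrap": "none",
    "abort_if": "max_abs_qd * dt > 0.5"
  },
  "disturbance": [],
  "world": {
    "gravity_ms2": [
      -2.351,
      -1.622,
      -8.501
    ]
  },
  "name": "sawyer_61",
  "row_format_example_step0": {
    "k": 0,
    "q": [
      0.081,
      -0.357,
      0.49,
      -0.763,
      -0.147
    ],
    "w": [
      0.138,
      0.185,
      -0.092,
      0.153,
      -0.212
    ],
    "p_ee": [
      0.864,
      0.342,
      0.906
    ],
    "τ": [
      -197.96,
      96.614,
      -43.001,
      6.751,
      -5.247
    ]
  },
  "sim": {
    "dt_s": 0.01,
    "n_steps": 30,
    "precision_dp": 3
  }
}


{"k":1,"q":[0.077,-0.354,0.489,-0.77,-0.147],"w":[-0.846,0.421,-0.03,-1.547,0.159],"p_ee":[0.861,0.341,0.907],"\u03c4":[-176.363,86.385,-39.57,7.282,-5.137]}
{"k":2,"q":[0.065,-0.349,0.489,-0.793,-0.144],"w":[-1.707,0.625,0.029,-2.992,0.484],"p_ee":[0.853,0.338,0.906],"\u03c4":[-154.95,75.931,-35.944,7.191,-4.856]}
{"k":3,"q":[0.044,-0.342,0.49,-0.829,-0.137],"w":[-2.457,0.766,0.059,-4.143,0.876],"p_ee":[0.84,0.333,0.904],"\u03c4":[-134.23,65.666,-32.339,6.758,-4.532]}
{"k":4,"q":[0.016,-0.334,0.49,-0.874,-0.126],"w":[-3.107,0.836,0.067,-5.005,1.322],"p_ee":[0.824,0.326,0.9],"\u03c4":[-114.579,55.891,-28.888,6.183,-4.216]}
{"k":5,"q":[-0.018,-0.325,0.491,-0.927,-0.111],"w":[-3.666,0.841,0.064,-5.601,1.791],"p_ee":[0.804,0.318,0.895],"\u03c4":[-96.276,46.82,-25.675,5.604,-3.942]}
{"k":6,"q":[-0.057,-0.317,0.492,-0.985,-0.091],"w":[-4.146,0.787,0.059,-5.969,2.251],"p_ee":[0.78,0.309,0.889],"\u03c4":[-79.492,38.579,-22.745,5.109,-3.727]}
{"k":7,"q":[-0.1,-0.31,0.492,-1.046,-0.066],"w":[-4.558,0.685,0.059,-6.147,2.677],"p_ee":[0.754,0.298,0.882],"\u03c4":[-64.295,31.221,-20.11,4.742,-3.58]}
{"k":8,"q":[-0.148,-0.304,0.493,-1.108,-0.037],"w":[-4.911,0.547,0.067,-6.174,3.052],"p_ee":[0.725,0.286,0.874],"\u03c4":[-50.679,24.746,-17.763,4.517,-3.501]}
{"k":9,"q":[-0.198,-0.299,0.494,-1.169,-0.005],"w":[-5.216,0.38,0.083,-6.084,3.373],"p_ee":[0.695,0.274,0.866],"\u03c4":[-38.58,19.114,-15.685,4.426,-3.485]}
{"k":10,"q":[-0.252,-0.296,0.495,-1.229,0.03],"w":[-5.479,0.194,0.107,-5.904,3.64],"p_ee":[0.662,0.26,0.857],"\u03c4":[-27.901,14.262,-13.849,4.446,-3.524]}
{"k":11,"q":[-0.308,-0.295,0.496,-1.287,0.067],"w":[-5.706,-0.008,0.134,-5.656,3.862],"p_ee":[0.628,0.247,0.848],"\u03c4":[-18.522,10.113,-12.227,4.551,-3.608]}
{"k":12,"q":[-0.366,-0.296,0.497,-1.342,0.107],"w":[-5.901,-0.213,0.163,-5.359,4.043],"p_ee":[0.594,0.232,0.839],"\u03c4":[-10.317,6.585,-10.793,4.71,-3.724]}
{"k":13,"q":[-0.426,-0.3,0.499,-1.394,0.148],"w":[-6.07,-0.426,0.188,-5.024,4.198],"p_ee":[0.558,0.218,0.829],"\u03c4":[-3.156,3.595,-9.518,4.895,-3.862]}
{"k":14,"q":[-0.487,-0.305,0.501,-1.442,0.19],"w":[-6.215,-0.642,0.205,-4.663,4.331],"p_ee":[0.522,0.203,0.819],"\u03c4":[3.089,1.065,-8.375,5.082,-4.012]}
{"k":15,"q":[-0.55,-0.312,0.503,-1.487,0.234],"w":[-6.34,-0.859,0.213,-4.285,4.447],"p_ee":[0.486,0.189,0.81],"\u03c4":[8.534,-1.08,-7.341,5.249,-4.162]}
{"k":16,"q":[-0.614,-0.322,0.505,-1.528,0.279],"w":[-6.444,-1.074,0.21,-3.898,4.545],"p_ee":[0.45,0.174,0.8],"\u03c4":[13.283,-2.905,-6.396,5.379,-4.303]}
{"k":17,"q":[-0.679,-0.334,0.507,-1.565,0.325],"w":[-6.53,-1.285,0.194,-3.511,4.625],"p_ee":[0.414,0.16,0.79],"\u03c4":[17.431,-4.469,-5.521,5.46,-4.428]}
{"k":18,"q":[-0.744,-0.348,0.509,-1.598,0.371],"w":[-6.598,-1.488,0.166,-3.129,4.684],"p_ee":[0.378,0.146,0.78],"\u03c4":[21.055,-5.823,-4.702,5.483,-4.53]}
{"k":19,"q":[-0.811,-0.364,0.511,-1.628,0.418],"w":[-6.647,-1.679,0.128,-2.757,4.72],"p_ee":[0.343,0.132,0.771],"\u03c4":[24.225,-7.007,-3.925,5.442,-4.606]}
{"k":20,"q":[-0.877,-0.381,0.512,-1.653,0.466],"w":[-6.678,-1.857,0.08,-2.401,4.73],"p_ee":[0.308,0.119,0.762],"\u03c4":[26.996,-8.058,-3.18,5.335,-4.652]}
{"k":21,"q":[-0.944,-0.401,0.512,-1.676,0.513],"w":[-6.69,-2.016,0.025,-2.063,4.711],"p_ee":[0.274,0.105,0.752],"\u03c4":[29.418,-9.003,-2.459,5.161,-4.668]}
{"k":22,"q":[-1.011,-0.422,0.512,-1.695,0.56],"w":[-6.685,-2.154,-0.031,-1.747,4.661],"p_ee":[0.241,0.092,0.743],"\u03c4":[31.526,-9.865,-1.756,4.921,-4.653]}
{"k":23,"q":[-1.078,-0.444,0.512,-1.711,0.606],"w":[-6.66,-2.266,-0.087,-1.453,4.578],"p_ee":[0.208,0.08,0.735],"\u03c4":[33.357,-10.662,-1.068,4.617,-4.611]}
{"k":24,"q":[-1.144,-0.467,0.511,-1.724,0.651],"w":[-6.617,-2.351,-0.141,-1.182,4.465],"p_ee":[0.176,0.068,0.726],"\u03c4":[34.945,-11.411,-0.389,4.253,-4.543]}
{"k":25,"q":[-1.21,-0.491,0.509,-1.734,0.695],"w":[-6.553,-2.403,-0.191,-0.935,4.323],"p_ee":[0.145,0.056,0.718],"\u03c4":[36.319,-12.123,0.282,3.833,-4.455]}
{"k":26,"q":[-1.275,-0.515,0.507,-1.743,0.737],"w":[-6.469,-2.422,-0.233,-0.71,4.153],"p_ee":[0.115,0.044,0.71],"\u03c4":[37.503,-12.806,0.946,3.361,-4.35]}
{"k":27,"q":[-1.339,-0.539,0.504,-1.749,0.778],"w":[-6.365,-2.404,-0.267,-0.509,3.955],"p_ee":[0.085,0.033,0.702],"\u03c4":[38.521,-13.469,1.604,2.843,-4.231]}
{"k":28,"q":[-1.402,-0.563,0.502,-1.753,0.816],"w":[-6.24,-2.35,-0.292,-0.33,3.732],"p_ee":[0.056,0.022,0.694],"\u03c4":[39.395,-14.115,2.255,2.284,-4.104]}
{"k":29,"q":[-1.464,-0.586,0.499,-1.755,0.852],"w":[-6.095,-2.261,-0.308,-0.172,3.485],"p_ee":[0.028,0.011,0.687],"\u03c4":[40.144,-14.749,2.896,1.69,-3.972]}
{"k":30,"q":[-1.524,-0.608,0.496,-1.756,0.886],"w":[-5.93,-2.136,-0.314,-0.033,3.218],"p_ee":[0.001,0.001,0.68]}
{"summary": "final p_ee position (m): 0.001 0.001 0.680"}


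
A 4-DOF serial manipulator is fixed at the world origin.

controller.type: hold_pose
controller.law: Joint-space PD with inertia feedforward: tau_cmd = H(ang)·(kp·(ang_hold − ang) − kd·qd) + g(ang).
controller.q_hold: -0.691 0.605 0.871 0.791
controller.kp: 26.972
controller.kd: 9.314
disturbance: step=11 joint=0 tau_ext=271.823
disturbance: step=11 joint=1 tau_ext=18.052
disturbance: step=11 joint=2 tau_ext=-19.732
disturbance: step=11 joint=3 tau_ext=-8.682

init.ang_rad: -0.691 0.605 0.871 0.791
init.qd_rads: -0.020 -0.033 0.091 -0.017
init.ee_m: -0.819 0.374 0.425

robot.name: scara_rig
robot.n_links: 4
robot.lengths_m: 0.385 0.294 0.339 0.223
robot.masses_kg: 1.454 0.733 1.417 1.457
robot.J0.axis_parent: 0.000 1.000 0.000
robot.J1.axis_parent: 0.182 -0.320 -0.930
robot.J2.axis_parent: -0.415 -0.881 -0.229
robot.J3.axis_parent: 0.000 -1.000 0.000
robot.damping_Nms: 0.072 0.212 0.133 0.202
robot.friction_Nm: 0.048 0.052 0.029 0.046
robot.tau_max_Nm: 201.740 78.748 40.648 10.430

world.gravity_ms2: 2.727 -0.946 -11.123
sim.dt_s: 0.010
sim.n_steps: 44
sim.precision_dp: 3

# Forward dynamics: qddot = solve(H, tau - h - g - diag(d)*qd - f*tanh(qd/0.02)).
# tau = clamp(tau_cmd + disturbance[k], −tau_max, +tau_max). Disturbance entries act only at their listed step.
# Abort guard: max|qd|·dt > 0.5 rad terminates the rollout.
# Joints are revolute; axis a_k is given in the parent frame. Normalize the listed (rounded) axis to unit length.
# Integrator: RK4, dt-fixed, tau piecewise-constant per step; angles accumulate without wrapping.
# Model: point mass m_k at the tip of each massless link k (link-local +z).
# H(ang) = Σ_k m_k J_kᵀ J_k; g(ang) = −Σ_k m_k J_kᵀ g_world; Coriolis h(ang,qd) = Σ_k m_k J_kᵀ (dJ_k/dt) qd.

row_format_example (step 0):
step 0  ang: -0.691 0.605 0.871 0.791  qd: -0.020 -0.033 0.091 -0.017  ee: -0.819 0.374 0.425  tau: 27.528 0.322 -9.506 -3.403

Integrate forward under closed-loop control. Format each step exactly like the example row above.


step 1  ang: -0.691 0.605 0.872 0.791  qd: -0.019 -0.016 0.072 0.002  ee: -0.818 0.374 0.425  tau: 27.475 0.327 -9.476 -3.395
step 2  ang: -0.691 0.605 0.872 0.791  qd: -0.018 -0.008 0.061 0.007  ee: -0.818 0.374 0.424  tau: 27.426 0.334 -9.447 -3.386
step 3  ang: -0.692 0.605 0.873 0.791  qd: -0.016 -0.004 0.053 0.007  ee: -0.818 0.374 0.424  tau: 27.379 0.341 -9.420 -3.376
step 4  ang: -0.692 0.605 0.874 0.791  qd: -0.015 -0.002 0.046 0.006  ee: -0.818 0.374 0.424  tau: 27.335 0.349 -9.393 -3.367
step 5  ang: -0.692 0.605 0.874 0.791  qd: -0.013 -0.000 0.040 0.005  ee: -0.818 0.374 0.423  tau: 27.293 0.356 -9.368 -3.359
step 6  ang: -0.692 0.605 0.874 0.791  qd: -0.012 0.001 0.035 0.004  ee: -0.818 0.374 0.423  tau: 27.254 0.363 -9.345 -3.352
step 7  ang: -0.692 0.605 0.875 0.791  qd: -0.010 0.001 0.030 0.004  ee: -0.818 0.374 0.423  tau: 27.218 0.370 -9.323 -3.345
step 8  ang: -0.692 0.605 0.875 0.791  qd: -0.009 0.002 0.025 0.003  ee: -0.818 0.375 0.423  tau: 27.183 0.376 -9.303 -3.339
step 9  ang: -0.692 0.605 0.875 0.791  qd: -0.008 0.002 0.021 0.003  ee: -0.818 0.375 0.423  tau: 27.151 0.382 -9.284 -3.334
step 10  ang: -0.692 0.605 0.875 0.791  qd: -0.007 0.002 0.018 0.002  ee: -0.818 0.375 0.423  tau: 27.121 0.388 -9.266 -3.329
step 11  ang: -0.692 0.605 0.876 0.791  qd: -0.006 0.002 0.015 0.002  ee: -0.818 0.375 0.422  tau: 201.740 18.444 -28.981 -10.430
step 12  ang: -0.690 0.613 0.870 0.799  qd: 0.448 1.599 -1.085 1.469  ee: -0.816 0.375 0.425  tau: 10.488 -1.293 -7.338 -2.630
step 13  ang: -0.686 0.627 0.860 0.812  qd: 0.415 1.332 -0.887 1.111  ee: -0.813 0.376 0.431  tau: 11.401 -1.149 -7.397 -2.643
step 14  ang: -0.682 0.640 0.852 0.821  qd: 0.383 1.104 -0.722 0.828  ee: -0.810 0.376 0.436  tau: 12.271 -1.019 -7.455 -2.662
step 15  ang: -0.678 0.650 0.846 0.829  qd: 0.351 0.909 -0.584 0.603  ee: -0.808 0.377 0.441  tau: 13.100 -0.902 -7.513 -2.686
step 16  ang: -0.675 0.658 0.840 0.834  qd: 0.320 0.741 -0.470 0.424  ee: -0.806 0.377 0.445  tau: 13.890 -0.796 -7.570 -2.713
step 17  ang: -0.672 0.665 0.836 0.837  qd: 0.290 0.599 -0.373 0.282  ee: -0.804 0.378 0.448  tau: 14.641 -0.699 -7.628 -2.742
step 18  ang: -0.669 0.670 0.833 0.839  qd: 0.261 0.476 -0.292 0.169  ee: -0.803 0.378 0.452  tau: 15.355 -0.612 -7.687 -2.773
step 19  ang: -0.667 0.674 0.830 0.841  qd: 0.234 0.372 -0.224 0.081  ee: -0.801 0.378 0.455  tau: 16.034 -0.532 -7.745 -2.804
step 20  ang: -0.664 0.677 0.828 0.841  qd: 0.208 0.283 -0.168 0.013  ee: -0.800 0.379 0.457  tau: 16.679 -0.459 -7.804 -2.836
step 21  ang: -0.662 0.680 0.827 0.841  qd: 0.183 0.216 -0.128 -0.021  ee: -0.800 0.379 0.459  tau: 17.291 -0.393 -7.861 -2.873
step 22  ang: -0.661 0.682 0.826 0.841  qd: 0.159 0.162 -0.097 -0.036  ee: -0.799 0.379 0.461  tau: 17.873 -0.332 -7.918 -2.910
step 23  ang: -0.659 0.683 0.825 0.840  qd: 0.137 0.115 -0.072 -0.045  ee: -0.798 0.379 0.463  tau: 18.425 -0.275 -7.972 -2.946
step 24  ang: -0.658 0.684 0.824 0.840  qd: 0.116 0.075 -0.050 -0.050  ee: -0.798 0.379 0.464  tau: 18.948 -0.223 -8.025 -2.981
step 25  ang: -0.657 0.685 0.824 0.839  qd: 0.097 0.041 -0.032 -0.052  ee: -0.797 0.379 0.465  tau: 19.445 -0.175 -8.076 -3.013
step 26  ang: -0.656 0.685 0.824 0.839  qd: 0.079 0.013 -0.017 -0.051  ee: -0.797 0.379 0.466  tau: 19.916 -0.132 -8.125 -3.043
step 27  ang: -0.655 0.685 0.824 0.838  qd: 0.062 -0.004 -0.008 -0.042  ee: -0.797 0.379 0.467  tau: 20.362 -0.095 -8.171 -3.071
step 28  ang: -0.655 0.685 0.824 0.838  qd: 0.046 -0.013 -0.005 -0.029  ee: -0.797 0.379 0.467  tau: 20.784 -0.063 -8.214 -3.096
step 29  ang: -0.654 0.685 0.823 0.838  qd: 0.031 -0.019 -0.002 -0.017  ee: -0.797 0.379 0.468  tau: 21.184 -0.034 -8.253 -3.119
step 30  ang: -0.654 0.684 0.823 0.838  qd: 0.017 -0.025 0.001 -0.010  ee: -0.797 0.379 0.468  tau: 21.563 -0.008 -8.289 -3.139
step 31  ang: -0.654 0.684 0.824 0.838  qd: 0.004 -0.030 0.005 -0.006  ee: -0.797 0.379 0.468  tau: 21.919 0.017 -8.322 -3.156
step 32  ang: -0.654 0.684 0.824 0.838  qd: -0.007 -0.035 0.008 -0.003  ee: -0.797 0.379 0.468  tau: 22.254 0.040 -8.353 -3.172
step 33  ang: -0.654 0.684 0.824 0.837  qd: -0.017 -0.039 0.012 -0.002  ee: -0.797 0.379 0.468  tau: 22.568 0.061 -8.381 -3.185
step 34  ang: -0.654 0.683 0.824 0.837  qd: -0.026 -0.043 0.015 -0.001  ee: -0.797 0.379 0.468  tau: 22.863 0.081 -8.406 -3.198
step 35  ang: -0.655 0.683 0.824 0.837  qd: -0.035 -0.047 0.017 -0.000  ee: -0.797 0.379 0.467  tau: 23.142 0.100 -8.430 -3.209
step 36  ang: -0.655 0.682 0.824 0.837  qd: -0.042 -0.049 0.019 0.000  ee: -0.797 0.379 0.467  tau: 23.405 0.118 -8.451 -3.219
step 37  ang: -0.656 0.682 0.824 0.837  qd: -0.049 -0.051 0.021 0.000  ee: -0.798 0.379 0.466  tau: 23.652 0.135 -8.471 -3.228
step 38  ang: -0.656 0.681 0.825 0.837  qd: -0.055 -0.053 0.023 0.001  ee: -0.798 0.379 0.466  tau: 23.885 0.150 -8.489 -3.236
step 39  ang: -0.657 0.681 0.825 0.837  qd: -0.060 -0.054 0.024 0.001  ee: -0.798 0.379 0.465  tau: 24.105 0.165 -8.506 -3.243
step 40  ang: -0.657 0.680 0.825 0.837  qd: -0.065 -0.055 0.025 0.001  ee: -0.798 0.378 0.465  tau: 24.312 0.179 -8.521 -3.250
step 41  ang: -0.658 0.680 0.825 0.837  qd: -0.069 -0.056 0.026 0.001  ee: -0.799 0.378 0.464  tau: 24.506 0.193 -8.535 -3.256
step 42  ang: -0.659 0.679 0.826 0.838  qd: -0.072 -0.057 0.027 0.001  ee: -0.799 0.378 0.463  tau: 24.689 0.205 -8.548 -3.261
step 43  ang: -0.659 0.678 0.826 0.838  qd: -0.075 -0.057 0.027 0.001  ee: -0.799 0.378 0.463  tau: 24.860 0.217 -8.559 -3.265
step 44  ang: -0.660 0.678 0.826 0.838  qd: -0.078 -0.057 0.028 0.001  ee: -0.800 0.378 0.462


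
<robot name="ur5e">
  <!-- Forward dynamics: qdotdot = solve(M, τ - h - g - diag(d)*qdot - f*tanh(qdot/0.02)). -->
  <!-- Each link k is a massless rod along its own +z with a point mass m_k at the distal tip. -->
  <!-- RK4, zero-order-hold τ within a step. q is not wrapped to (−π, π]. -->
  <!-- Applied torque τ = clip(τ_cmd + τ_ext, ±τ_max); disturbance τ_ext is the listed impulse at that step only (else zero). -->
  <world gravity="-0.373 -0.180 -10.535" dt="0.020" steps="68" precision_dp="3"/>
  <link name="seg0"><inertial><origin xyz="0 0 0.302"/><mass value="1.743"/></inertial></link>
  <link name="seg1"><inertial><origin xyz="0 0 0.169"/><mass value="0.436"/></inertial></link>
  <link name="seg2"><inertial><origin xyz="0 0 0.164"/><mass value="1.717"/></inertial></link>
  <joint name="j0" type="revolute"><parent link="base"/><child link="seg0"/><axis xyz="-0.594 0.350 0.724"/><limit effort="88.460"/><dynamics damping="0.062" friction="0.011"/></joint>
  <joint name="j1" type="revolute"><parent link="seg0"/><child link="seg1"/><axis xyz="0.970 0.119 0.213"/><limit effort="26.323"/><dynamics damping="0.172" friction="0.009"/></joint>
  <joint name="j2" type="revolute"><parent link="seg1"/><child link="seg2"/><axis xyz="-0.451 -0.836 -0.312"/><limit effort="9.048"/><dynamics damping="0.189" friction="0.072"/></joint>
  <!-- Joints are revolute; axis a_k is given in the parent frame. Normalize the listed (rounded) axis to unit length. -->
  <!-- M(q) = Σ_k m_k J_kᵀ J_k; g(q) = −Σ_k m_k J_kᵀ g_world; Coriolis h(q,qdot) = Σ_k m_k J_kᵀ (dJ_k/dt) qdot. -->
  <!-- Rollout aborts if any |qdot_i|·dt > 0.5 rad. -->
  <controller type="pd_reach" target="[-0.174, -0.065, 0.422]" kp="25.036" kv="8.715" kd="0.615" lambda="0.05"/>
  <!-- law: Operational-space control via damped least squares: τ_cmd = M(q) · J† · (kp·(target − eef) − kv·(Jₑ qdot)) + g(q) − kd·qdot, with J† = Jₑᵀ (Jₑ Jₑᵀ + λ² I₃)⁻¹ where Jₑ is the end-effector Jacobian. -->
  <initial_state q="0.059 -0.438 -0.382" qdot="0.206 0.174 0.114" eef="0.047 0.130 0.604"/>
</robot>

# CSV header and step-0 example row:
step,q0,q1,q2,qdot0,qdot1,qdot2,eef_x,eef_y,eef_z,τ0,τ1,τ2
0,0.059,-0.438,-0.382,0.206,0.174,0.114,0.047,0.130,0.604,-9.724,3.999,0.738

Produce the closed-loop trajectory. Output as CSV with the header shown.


step,q0,q1,q2,qdot0,qdot1,qdot2,eef_x,eef_y,eef_z,τ0,τ1,τ2
1,0.054,-0.445,-0.383,-0.727,-0.882,-0.174,0.047,0.130,0.604,-8.005,4.337,0.808
2,0.035,-0.466,-0.383,-1.193,-1.140,0.134,0.044,0.128,0.603,-6.568,4.152,0.469
3,0.007,-0.490,-0.379,-1.535,-1.279,0.301,0.040,0.125,0.603,-5.335,3.917,0.270
4,-0.026,-0.515,-0.372,-1.773,-1.307,0.437,0.035,0.120,0.603,-4.263,3.637,0.113
5,-0.063,-0.541,-0.362,-1.945,-1.290,0.516,0.029,0.114,0.603,-3.318,3.354,0.013
6,-0.103,-0.567,-0.351,-2.069,-1.248,0.554,0.023,0.107,0.603,-2.478,3.078,-0.046
7,-0.145,-0.591,-0.340,-2.155,-1.194,0.564,0.016,0.099,0.603,-1.723,2.816,-0.078
8,-0.189,-0.614,-0.329,-2.211,-1.135,0.555,0.010,0.091,0.603,-1.041,2.569,-0.091
9,-0.233,-0.636,-0.318,-2.243,-1.075,0.535,0.003,0.082,0.602,-0.420,2.339,-0.092
10,-0.278,-0.657,-0.308,-2.257,-1.016,0.509,-0.004,0.073,0.602,0.146,2.125,-0.085
11,-0.323,-0.677,-0.298,-2.255,-0.961,0.480,-0.010,0.064,0.601,0.664,1.927,-0.073
12,-0.368,-0.695,-0.289,-2.241,-0.911,0.451,-0.017,0.055,0.600,1.140,1.745,-0.059
13,-0.413,-0.713,-0.280,-2.217,-0.865,0.422,-0.024,0.045,0.599,1.576,1.576,-0.042
14,-0.457,-0.730,-0.272,-2.186,-0.824,0.396,-0.030,0.036,0.598,1.978,1.421,-0.025
15,-0.500,-0.746,-0.264,-2.149,-0.787,0.371,-0.037,0.027,0.597,2.348,1.279,-0.008
16,-0.542,-0.761,-0.257,-2.106,-0.755,0.350,-0.044,0.018,0.595,2.688,1.148,0.009
17,-0.584,-0.776,-0.250,-2.061,-0.726,0.331,-0.050,0.010,0.593,3.001,1.029,0.026
18,-0.625,-0.790,-0.244,-2.012,-0.701,0.314,-0.057,0.002,0.591,3.288,0.920,0.043
19,-0.664,-0.804,-0.237,-1.962,-0.679,0.301,-0.063,-0.006,0.589,3.552,0.821,0.059
20,-0.703,-0.818,-0.232,-1.910,-0.660,0.289,-0.069,-0.014,0.587,3.795,0.731,0.075
21,-0.741,-0.831,-0.226,-1.858,-0.643,0.280,-0.075,-0.021,0.584,4.017,0.649,0.091
22,-0.777,-0.843,-0.220,-1.806,-0.629,0.272,-0.081,-0.028,0.582,4.221,0.577,0.105
23,-0.813,-0.856,-0.215,-1.753,-0.616,0.266,-0.087,-0.034,0.579,4.407,0.512,0.120
24,-0.847,-0.868,-0.210,-1.701,-0.604,0.262,-0.093,-0.040,0.576,4.578,0.454,0.133
25,-0.881,-0.880,-0.205,-1.650,-0.594,0.258,-0.098,-0.046,0.573,4.733,0.404,0.146
26,-0.913,-0.891,-0.199,-1.599,-0.584,0.256,-0.103,-0.051,0.571,4.875,0.360,0.159
27,-0.945,-0.903,-0.194,-1.549,-0.576,0.255,-0.108,-0.056,0.568,5.004,0.322,0.170
28,-0.975,-0.914,-0.189,-1.499,-0.568,0.255,-0.113,-0.061,0.565,5.121,0.291,0.181
29,-1.005,-0.926,-0.184,-1.451,-0.560,0.255,-0.117,-0.065,0.562,5.228,0.264,0.192
30,-1.033,-0.937,-0.179,-1.404,-0.553,0.256,-0.122,-0.069,0.559,5.325,0.243,0.201
31,-1.061,-0.948,-0.174,-1.358,-0.546,0.257,-0.126,-0.073,0.556,5.412,0.227,0.210
32,-1.087,-0.959,-0.169,-1.313,-0.539,0.258,-0.130,-0.077,0.553,5.491,0.215,0.218
33,-1.113,-0.969,-0.164,-1.270,-0.532,0.260,-0.133,-0.080,0.550,5.563,0.208,0.225
34,-1.138,-0.980,-0.158,-1.227,-0.525,0.262,-0.137,-0.083,0.547,5.627,0.204,0.231
35,-1.162,-0.990,-0.153,-1.186,-0.518,0.264,-0.140,-0.086,0.544,5.685,0.203,0.237
36,-1.186,-1.001,-0.148,-1.146,-0.511,0.266,-0.143,-0.089,0.541,5.737,0.206,0.241
37,-1.208,-1.011,-0.143,-1.107,-0.503,0.268,-0.146,-0.091,0.538,5.783,0.212,0.245
38,-1.230,-1.021,-0.137,-1.069,-0.496,0.269,-0.149,-0.093,0.536,5.824,0.221,0.249
39,-1.251,-1.031,-0.132,-1.032,-0.488,0.271,-0.151,-0.095,0.533,5.861,0.232,0.251
40,-1.271,-1.040,-0.126,-0.997,-0.480,0.273,-0.154,-0.097,0.530,5.894,0.246,0.252
41,-1.291,-1.050,-0.121,-0.962,-0.472,0.275,-0.156,-0.099,0.528,5.923,0.261,0.253
42,-1.310,-1.059,-0.115,-0.928,-0.464,0.276,-0.158,-0.101,0.525,5.948,0.278,0.253
43,-1.328,-1.068,-0.110,-0.896,-0.455,0.277,-0.160,-0.102,0.523,5.971,0.297,0.253
44,-1.345,-1.077,-0.104,-0.865,-0.447,0.278,-0.161,-0.104,0.520,5.990,0.317,0.251
45,-1.362,-1.086,-0.099,-0.834,-0.438,0.279,-0.163,-0.105,0.518,6.007,0.339,0.249
46,-1.379,-1.095,-0.093,-0.805,-0.429,0.280,-0.164,-0.106,0.515,6.021,0.362,0.247
47,-1.395,-1.103,-0.087,-0.776,-0.420,0.281,-0.166,-0.107,0.513,6.034,0.385,0.244
48,-1.410,-1.112,-0.082,-0.749,-0.411,0.281,-0.167,-0.108,0.511,6.044,0.410,0.240
49,-1.425,-1.120,-0.076,-0.722,-0.401,0.282,-0.168,-0.109,0.509,6.053,0.435,0.235
50,-1.439,-1.128,-0.071,-0.696,-0.392,0.282,-0.169,-0.110,0.507,6.060,0.461,0.231
51,-1.452,-1.135,-0.065,-0.671,-0.383,0.282,-0.170,-0.111,0.504,6.065,0.487,0.225
52,-1.466,-1.143,-0.059,-0.647,-0.373,0.282,-0.171,-0.112,0.502,6.069,0.513,0.219
53,-1.478,-1.150,-0.054,-0.624,-0.364,0.281,-0.171,-0.113,0.500,6.072,0.540,0.213
54,-1.491,-1.157,-0.048,-0.602,-0.355,0.281,-0.172,-0.113,0.499,6.074,0.567,0.206
55,-1.502,-1.164,-0.042,-0.580,-0.345,0.280,-0.173,-0.114,0.497,6.075,0.593,0.199
56,-1.514,-1.171,-0.037,-0.559,-0.336,0.279,-0.173,-0.114,0.495,6.075,0.620,0.192
57,-1.525,-1.178,-0.031,-0.539,-0.327,0.278,-0.174,-0.115,0.493,6.075,0.647,0.184
58,-1.535,-1.184,-0.026,-0.520,-0.318,0.277,-0.174,-0.115,0.491,6.073,0.674,0.176
59,-1.545,-1.191,-0.020,-0.501,-0.308,0.276,-0.174,-0.116,0.490,6.071,0.700,0.168
60,-1.555,-1.197,-0.015,-0.483,-0.299,0.275,-0.175,-0.116,0.488,6.069,0.726,0.159
61,-1.565,-1.202,-0.009,-0.466,-0.290,0.274,-0.175,-0.116,0.487,6.066,0.752,0.150
62,-1.574,-1.208,-0.004,-0.449,-0.282,0.272,-0.175,-0.117,0.485,6.062,0.778,0.141
63,-1.583,-1.214,0.002,-0.433,-0.273,0.271,-0.175,-0.117,0.484,6.058,0.803,0.132
64,-1.591,-1.219,0.007,-0.417,-0.264,0.269,-0.176,-0.117,0.482,6.054,0.828,0.123
65,-1.599,-1.224,0.012,-0.402,-0.256,0.268,-0.176,-0.117,0.481,6.049,0.852,0.113
66,-1.607,-1.229,0.018,-0.388,-0.248,0.266,-0.176,-0.118,0.479,6.045,0.876,0.104
67,-1.615,-1.234,0.023,-0.374,-0.239,0.264,-0.176,-0.118,0.478,6.039,0.900,0.094
68,-1.622,-1.239,0.028,-0.360,-0.231,0.262,-0.176,-0.118,0.477,,,
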